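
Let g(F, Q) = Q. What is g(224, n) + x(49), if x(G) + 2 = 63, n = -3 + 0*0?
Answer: 58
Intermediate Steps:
n = -3 (n = -3 + 0 = -3)
x(G) = 61 (x(G) = -2 + 63 = 61)
g(224, n) + x(49) = -3 + 61 = 58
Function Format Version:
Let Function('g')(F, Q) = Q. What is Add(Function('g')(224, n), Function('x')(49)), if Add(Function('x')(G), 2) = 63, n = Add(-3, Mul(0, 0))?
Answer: 58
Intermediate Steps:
n = -3 (n = Add(-3, 0) = -3)
Function('x')(G) = 61 (Function('x')(G) = Add(-2, 63) = 61)
Add(Function('g')(224, n), Function('x')(49)) = Add(-3, 61) = 58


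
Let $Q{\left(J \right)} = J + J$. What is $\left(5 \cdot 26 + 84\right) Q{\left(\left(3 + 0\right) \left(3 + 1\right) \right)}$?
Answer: $5136$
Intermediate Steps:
$Q{\left(J \right)} = 2 J$
$\left(5 \cdot 26 + 84\right) Q{\left(\left(3 + 0\right) \left(3 + 1\right) \right)} = \left(5 \cdot 26 + 84\right) 2 \left(3 + 0\right) \left(3 + 1\right) = \left(130 + 84\right) 2 \cdot 3 \cdot 4 = 214 \cdot 2 \cdot 12 = 214 \cdot 24 = 5136$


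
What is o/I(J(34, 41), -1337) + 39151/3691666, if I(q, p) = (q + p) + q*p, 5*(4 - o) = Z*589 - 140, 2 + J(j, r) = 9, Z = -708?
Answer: -219709609051/28185869910 ≈ -7.7950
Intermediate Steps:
J(j, r) = 7 (J(j, r) = -2 + 9 = 7)
o = 417172/5 (o = 4 - (-708*589 - 140)/5 = 4 - (-417012 - 140)/5 = 4 - ⅕*(-417152) = 4 + 417152/5 = 417172/5 ≈ 83434.)
I(q, p) = p + q + p*q (I(q, p) = (p + q) + p*q = p + q + p*q)
o/I(J(34, 41), -1337) + 39151/3691666 = 417172/(5*(-1337 + 7 - 1337*7)) + 39151/3691666 = 417172/(5*(-1337 + 7 - 9359)) + 39151*(1/3691666) = (417172/5)/(-10689) + 39151/3691666 = (417172/5)*(-1/10689) + 39151/3691666 = -59596/7635 + 39151/3691666 = -219709609051/28185869910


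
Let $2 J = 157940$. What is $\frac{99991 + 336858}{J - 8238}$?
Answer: $\frac{436849}{70732} \approx 6.1761$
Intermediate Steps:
$J = 78970$ ($J = \frac{1}{2} \cdot 157940 = 78970$)
$\frac{99991 + 336858}{J - 8238} = \frac{99991 + 336858}{78970 - 8238} = \frac{436849}{70732}$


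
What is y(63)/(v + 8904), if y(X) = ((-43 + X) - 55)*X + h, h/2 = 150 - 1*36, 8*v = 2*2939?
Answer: -7908/38555 ≈ -0.20511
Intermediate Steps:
v = 2939/4 (v = (2*2939)/8 = (⅛)*5878 = 2939/4 ≈ 734.75)
h = 228 (h = 2*(150 - 1*36) = 2*(150 - 36) = 2*114 = 228)
y(X) = 228 + X*(-98 + X) (y(X) = ((-43 + X) - 55)*X + 228 = (-98 + X)*X + 228 = X*(-98 + X) + 228 = 228 + X*(-98 + X))
y(63)/(v + 8904) = (228 + 63² - 98*63)/(2939/4 + 8904) = (228 + 3969 - 6174)/(38555/4) = -1977*4/38555 = -7908/38555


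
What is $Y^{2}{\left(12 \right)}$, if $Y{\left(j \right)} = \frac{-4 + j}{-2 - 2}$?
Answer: $4$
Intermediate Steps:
$Y{\left(j \right)} = 1 - \frac{j}{4}$ ($Y{\left(j \right)} = \frac{-4 + j}{-4} = \left(-4 + j\right) \left(- \frac{1}{4}\right) = 1 - \frac{j}{4}$)
$Y^{2}{\left(12 \right)} = \left(1 - 3\right)^{2} = \left(-2\right)^{2} = 4$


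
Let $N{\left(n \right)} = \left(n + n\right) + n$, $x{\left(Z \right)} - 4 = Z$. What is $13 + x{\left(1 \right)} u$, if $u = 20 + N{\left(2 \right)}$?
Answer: $143$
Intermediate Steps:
$x{\left(Z \right)} = 4 + Z$
$N{\left(n \right)} = 3 n$ ($N{\left(n \right)} = 2 n + n = 3 n$)
$u = 26$ ($u = 20 + 3 \cdot 2 = 20 + 6 = 26$)
$13 + x{\left(1 \right)} u = 13 + \left(4 + 1\right) 26 = 13 + 5 \cdot 26 = 13 + 130 = 143$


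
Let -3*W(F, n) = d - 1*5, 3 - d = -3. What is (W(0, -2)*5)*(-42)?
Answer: 70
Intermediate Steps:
d = 6 (d = 3 - 1*(-3) = 3 + 3 = 6)
W(F, n) = -⅓ (W(F, n) = -(6 - 1*5)/3 = -(6 - 5)/3 = -⅓*1 = -⅓)
(W(0, -2)*5)*(-42) = -⅓*5*(-42) = -5/3*(-42) = 70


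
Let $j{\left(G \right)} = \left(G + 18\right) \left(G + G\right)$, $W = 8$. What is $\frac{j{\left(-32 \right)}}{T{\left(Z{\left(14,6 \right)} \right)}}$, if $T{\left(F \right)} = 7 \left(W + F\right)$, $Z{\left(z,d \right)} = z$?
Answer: $\frac{64}{11} \approx 5.8182$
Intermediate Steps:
$T{\left(F \right)} = 56 + 7 F$ ($T{\left(F \right)} = 7 \left(8 + F\right) = 56 + 7 F$)
$j{\left(G \right)} = 2 G \left(18 + G\right)$ ($j{\left(G \right)} = \left(18 + G\right) 2 G = 2 G \left(18 + G\right)$)
$\frac{j{\left(-32 \right)}}{T{\left(Z{\left(14,6 \right)} \right)}} = \frac{2 \left(-32\right) \left(18 - 32\right)}{56 + 7 \cdot 14} = \frac{2 \left(-32\right) \left(-14\right)}{56 + 98} = \frac{896}{154} = 896 \cdot \frac{1}{154} = \frac{64}{11}$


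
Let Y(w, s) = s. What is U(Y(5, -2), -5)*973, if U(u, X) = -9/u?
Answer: 8757/2 ≈ 4378.5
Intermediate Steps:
U(Y(5, -2), -5)*973 = -9/(-2)*973 = -9*(-½)*973 = (9/2)*973 = 8757/2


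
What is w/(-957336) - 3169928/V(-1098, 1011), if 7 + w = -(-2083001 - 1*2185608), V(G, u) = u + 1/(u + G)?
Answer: -33049143480601/10525430652 ≈ -3139.9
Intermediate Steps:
V(G, u) = u + 1/(G + u)
w = 4268602 (w = -7 - (-2083001 - 1*2185608) = -7 - (-2083001 - 2185608) = -7 - 1*(-4268609) = -7 + 4268609 = 4268602)
w/(-957336) - 3169928/V(-1098, 1011) = 4268602/(-957336) - 3169928*(-1098 + 1011)/(1 + 1011² - 1098*1011) = 4268602*(-1/957336) - 3169928*(-87/(1 + 1022121 - 1110078)) = -2134301/478668 - 3169928/((-1/87*(-87956))) = -2134301/478668 - 3169928/87956/87 = -2134301/478668 - 3169928*87/87956 = -2134301/478668 - 68945934/21989 = -33049143480601/10525430652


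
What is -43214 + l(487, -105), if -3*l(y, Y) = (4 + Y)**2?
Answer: -139843/3 ≈ -46614.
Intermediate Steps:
l(y, Y) = -(4 + Y)**2/3
-43214 + l(487, -105) = -43214 - (4 - 105)**2/3 = -43214 - 1/3*(-101)**2 = -43214 - 1/3*10201 = -43214 - 10201/3 = -139843/3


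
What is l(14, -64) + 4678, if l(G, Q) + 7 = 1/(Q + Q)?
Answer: 597887/128 ≈ 4671.0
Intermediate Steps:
l(G, Q) = -7 + 1/(2*Q) (l(G, Q) = -7 + 1/(Q + Q) = -7 + 1/(2*Q))
l(14, -64) + 4678 = (-7 + (1/2)/(-64)) + 4678 = (-7 + (1/2)*(-1/64)) + 4678 = (-7 - 1/128) + 4678 = -897/128 + 4678 = 597887/128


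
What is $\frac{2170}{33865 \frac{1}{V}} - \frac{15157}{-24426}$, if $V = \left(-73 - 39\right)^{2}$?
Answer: $\frac{5786093359}{7192926} \approx 804.41$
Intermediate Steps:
$V = 12544$ ($V = \left(-73 - 39\right)^{2} = \left(-112\right)^{2} = 12544$)
$\frac{2170}{33865 \frac{1}{V}} - \frac{15157}{-24426} = \frac{2170}{33865 \cdot \frac{1}{12544}} - \frac{15157}{-24426} = \frac{2170}{33865 \cdot \frac{1}{12544}} - - \frac{659}{1062} = \frac{2170}{\frac{33865}{12544}} + \frac{659}{1062} = 2170 \cdot \frac{12544}{33865} + \frac{659}{1062} = \frac{5444096}{6773} + \frac{659}{1062} = \frac{5786093359}{7192926}$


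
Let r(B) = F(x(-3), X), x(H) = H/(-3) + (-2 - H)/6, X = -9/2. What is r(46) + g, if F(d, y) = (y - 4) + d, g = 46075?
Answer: 138203/3 ≈ 46068.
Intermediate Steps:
X = -9/2 (X = -9*½ = -9/2 ≈ -4.5000)
x(H) = -⅓ - H/2 (x(H) = H*(-⅓) + (-2 - H)*(⅙) = -H/3 + (-⅓ - H/6) = -⅓ - H/2)
F(d, y) = -4 + d + y (F(d, y) = (-4 + y) + d = -4 + d + y)
r(B) = -22/3 (r(B) = -4 + (-⅓ - ½*(-3)) - 9/2 = -4 + (-⅓ + 3/2) - 9/2 = -4 + 7/6 - 9/2 = -22/3)
r(46) + g = -22/3 + 46075 = 138203/3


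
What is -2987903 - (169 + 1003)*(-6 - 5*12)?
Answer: -2910551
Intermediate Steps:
-2987903 - (169 + 1003)*(-6 - 5*12) = -2987903 - 1172*(-6 - 60) = -2987903 - 1172*(-66) = -2987903 - 1*(-77352) = -2987903 + 77352 = -2910551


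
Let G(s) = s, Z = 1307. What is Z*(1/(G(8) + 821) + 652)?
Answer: 706445263/829 ≈ 8.5217e+5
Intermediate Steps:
Z*(1/(G(8) + 821) + 652) = 1307*(1/(8 + 821) + 652) = 1307*(1/829 + 652) = 1307*(540509/829) = 706445263/829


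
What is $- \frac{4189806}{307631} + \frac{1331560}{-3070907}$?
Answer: $- \frac{13276133708402}{944706191317} \approx -14.053$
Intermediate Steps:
$- \frac{4189806}{307631} + \frac{1331560}{-3070907} = \left(-4189806\right) \frac{1}{307631} + 1331560 \left(- \frac{1}{3070907}\right) = - \frac{4189806}{307631} - \frac{1331560}{3070907} = - \frac{13276133708402}{944706191317}$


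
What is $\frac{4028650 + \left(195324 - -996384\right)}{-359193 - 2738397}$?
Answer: $- \frac{2610179}{1548795} \approx -1.6853$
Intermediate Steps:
$\frac{4028650 + \left(195324 - -996384\right)}{-359193 - 2738397} = \frac{4028650 + \left(195324 + 996384\right)}{-3097590} = \left(4028650 + 1191708\right) \left(- \frac{1}{3097590}\right) = 5220358 \left(- \frac{1}{3097590}\right) = - \frac{2610179}{1548795}$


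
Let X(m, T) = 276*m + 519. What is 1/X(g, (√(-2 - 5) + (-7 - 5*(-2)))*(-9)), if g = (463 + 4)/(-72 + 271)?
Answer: 199/232173 ≈ 0.00085712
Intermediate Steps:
g = 467/199 ≈ 2.3467
X(m, T) = 519 + 276*m
1/X(g, (√(-2 - 5) + (-7 - 5*(-2)))*(-9)) = 1/(519 + 276*(467/199)) = 1/(519 + 128892/199) = 1/(232173/199) = 199/232173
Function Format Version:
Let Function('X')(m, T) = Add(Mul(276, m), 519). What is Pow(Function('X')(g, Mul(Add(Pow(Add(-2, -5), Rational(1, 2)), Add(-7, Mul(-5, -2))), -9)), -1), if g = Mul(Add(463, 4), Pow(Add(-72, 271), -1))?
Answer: Rational(199, 232173) ≈ 0.00085712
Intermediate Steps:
g = Rational(467, 199) (g = Mul(467, Pow(199, -1)) = Mul(467, Rational(1, 199)) = Rational(467, 199) ≈ 2.3467)
Function('X')(m, T) = Add(519, Mul(276, m))
Pow(Function('X')(g, Mul(Add(Pow(Add(-2, -5), Rational(1, 2)), Add(-7, Mul(-5, -2))), -9)), -1) = Pow(Add(519, Mul(276, Rational(467, 199))), -1) = Pow(Add(519, Rational(128892, 199)), -1) = Pow(Rational(232173, 199), -1) = Rational(199, 232173)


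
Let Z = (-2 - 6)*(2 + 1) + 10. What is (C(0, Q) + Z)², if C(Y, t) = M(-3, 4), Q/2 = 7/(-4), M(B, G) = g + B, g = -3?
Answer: 400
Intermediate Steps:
M(B, G) = -3 + B
Q = -7/2 (Q = 2*(7/(-4)) = 2*(7*(-¼)) = 2*(-7/4) = -7/2 ≈ -3.5000)
C(Y, t) = -6 (C(Y, t) = -3 - 3 = -6)
Z = -14 (Z = -8*3 + 10 = -24 + 10 = -14)
(C(0, Q) + Z)² = (-6 - 14)² = (-20)² = 400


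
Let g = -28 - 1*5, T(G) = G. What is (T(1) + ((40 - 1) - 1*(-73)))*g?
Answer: -3729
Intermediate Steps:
g = -33 (g = -28 - 5 = -33)
(T(1) + ((40 - 1) - 1*(-73)))*g = (1 + ((40 - 1) - 1*(-73)))*(-33) = (1 + (39 + 73))*(-33) = (1 + 112)*(-33) = 113*(-33) = -3729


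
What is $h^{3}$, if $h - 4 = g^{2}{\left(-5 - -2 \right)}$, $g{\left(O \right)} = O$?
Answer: $2197$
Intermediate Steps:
$h = 13$ ($h = 4 + \left(-5 - -2\right)^{2} = 4 + \left(-5 + 2\right)^{2} = 4 + \left(-3\right)^{2} = 4 + 9 = 13$)
$h^{3} = 13^{3} = 2197$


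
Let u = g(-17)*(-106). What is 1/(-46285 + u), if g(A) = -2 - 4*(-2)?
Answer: -1/46921 ≈ -2.1312e-5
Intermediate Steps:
g(A) = 6 (g(A) = -2 + 8 = 6)
u = -636 (u = 6*(-106) = -636)
1/(-46285 + u) = 1/(-46285 - 636) = 1/(-46921) = -1/46921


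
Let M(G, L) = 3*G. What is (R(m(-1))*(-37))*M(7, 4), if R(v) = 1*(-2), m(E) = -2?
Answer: 1554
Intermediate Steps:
R(v) = -2
(R(m(-1))*(-37))*M(7, 4) = (-2*(-37))*(3*7) = 74*21 = 1554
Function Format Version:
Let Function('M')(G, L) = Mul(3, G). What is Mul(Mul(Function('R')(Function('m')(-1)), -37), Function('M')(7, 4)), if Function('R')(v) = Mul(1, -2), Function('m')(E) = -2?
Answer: 1554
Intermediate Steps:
Function('R')(v) = -2
Mul(Mul(Function('R')(Function('m')(-1)), -37), Function('M')(7, 4)) = Mul(Mul(-2, -37), Mul(3, 7)) = Mul(74, 21) = 1554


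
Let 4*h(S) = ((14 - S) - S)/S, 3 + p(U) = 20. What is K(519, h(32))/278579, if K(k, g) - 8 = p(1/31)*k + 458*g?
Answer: 276867/8914528 ≈ 0.031058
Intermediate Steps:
p(U) = 17 (p(U) = -3 + 20 = 17)
h(S) = (14 - 2*S)/(4*S) (h(S) = (((14 - S) - S)/S)/4 = ((14 - 2*S)/S)/4 = (14 - 2*S)/(4*S))
K(k, g) = 8 + 17*k + 458*g (K(k, g) = 8 + (17*k + 458*g) = 8 + 17*k + 458*g)
K(519, h(32))/278579 = (8 + 17*519 + 458*((1/2)*(7 - 1*32)/32))/278579 = (8 + 8823 + 458*((1/2)*(1/32)*(7 - 32)))*(1/278579) = (8 + 8823 + 458*((1/2)*(1/32)*(-25)))*(1/278579) = (8 + 8823 + 458*(-25/64))*(1/278579) = (8 + 8823 - 5725/32)*(1/278579) = (276867/32)*(1/278579) = 276867/8914528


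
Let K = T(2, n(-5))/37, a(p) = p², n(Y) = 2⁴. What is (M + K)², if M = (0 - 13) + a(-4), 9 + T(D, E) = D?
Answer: 10816/1369 ≈ 7.9007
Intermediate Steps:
n(Y) = 16
T(D, E) = -9 + D
K = -7/37 (K = (-9 + 2)/37 = -7*1/37 = -7/37 ≈ -0.18919)
M = 3 (M = (0 - 13) + (-4)² = -13 + 16 = 3)
(M + K)² = (3 - 7/37)² = (104/37)² = 10816/1369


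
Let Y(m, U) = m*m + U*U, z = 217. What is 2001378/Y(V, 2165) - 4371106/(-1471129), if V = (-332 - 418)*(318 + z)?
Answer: 703778328495661612/236860963151689525 ≈ 2.9713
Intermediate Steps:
V = -401250 (V = (-332 - 418)*(318 + 217) = -750*535 = -401250)
Y(m, U) = U**2 + m**2 (Y(m, U) = m**2 + U**2 = U**2 + m**2)
2001378/Y(V, 2165) - 4371106/(-1471129) = 2001378/(2165**2 + (-401250)**2) - 4371106/(-1471129) = 2001378/(4687225 + 161001562500) - 4371106*(-1/1471129) = 2001378/161006249725 + 4371106/1471129 = 703778328495661612/236860963151689525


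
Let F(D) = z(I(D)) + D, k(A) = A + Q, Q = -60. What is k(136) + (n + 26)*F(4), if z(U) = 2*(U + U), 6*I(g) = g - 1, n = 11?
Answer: 298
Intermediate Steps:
I(g) = -⅙ + g/6 (I(g) = (g - 1)/6 = (-1 + g)/6 = -⅙ + g/6)
z(U) = 4*U (z(U) = 2*(2*U) = 4*U)
k(A) = -60 + A (k(A) = A - 60 = -60 + A)
F(D) = -⅔ + 5*D/3 (F(D) = 4*(-⅙ + D/6) + D = (-⅔ + 2*D/3) + D = -⅔ + 5*D/3)
k(136) + (n + 26)*F(4) = (-60 + 136) + (11 + 26)*(-⅔ + (5/3)*4) = 76 + 37*(-⅔ + 20/3) = 76 + 37*6 = 76 + 222 = 298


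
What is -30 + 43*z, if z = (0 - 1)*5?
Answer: -245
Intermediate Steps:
z = -5 (z = -1*5 = -5)
-30 + 43*z = -30 + 43*(-5) = -30 - 215 = -245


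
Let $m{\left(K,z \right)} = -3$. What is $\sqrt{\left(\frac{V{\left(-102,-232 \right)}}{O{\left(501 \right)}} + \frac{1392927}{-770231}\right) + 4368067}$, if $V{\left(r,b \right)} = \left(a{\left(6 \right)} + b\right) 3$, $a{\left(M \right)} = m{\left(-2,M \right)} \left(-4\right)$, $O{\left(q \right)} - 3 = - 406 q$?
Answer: $\frac{\sqrt{243112460262833710437809030}}{7460347433} \approx 2090.0$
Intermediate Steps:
$O{\left(q \right)} = 3 - 406 q$
$a{\left(M \right)} = 12$ ($a{\left(M \right)} = \left(-3\right) \left(-4\right) = 12$)
$V{\left(r,b \right)} = 36 + 3 b$ ($V{\left(r,b \right)} = \left(12 + b\right) 3 = 36 + 3 b$)
$\sqrt{\left(\frac{V{\left(-102,-232 \right)}}{O{\left(501 \right)}} + \frac{1392927}{-770231}\right) + 4368067} = \sqrt{\left(\frac{36 + 3 \left(-232\right)}{3 - 203406} + \frac{1392927}{-770231}\right) + 4368067} = \sqrt{\left(\frac{36 - 696}{3 - 203406} + 1392927 \left(- \frac{1}{770231}\right)\right) + 4368067} = \sqrt{\left(- \frac{660}{-203403} - \frac{1392927}{770231}\right) + 4368067} = \sqrt{\left(\left(-660\right) \left(- \frac{1}{203403}\right) - \frac{1392927}{770231}\right) + 4368067} = \sqrt{\left(\frac{220}{67801} - \frac{1392927}{770231}\right) + 4368067} = \sqrt{- \frac{94272392707}{52222432031} + 4368067} = \sqrt{\frac{228110987741961370}{52222432031}} = \frac{\sqrt{243112460262833710437809030}}{7460347433}$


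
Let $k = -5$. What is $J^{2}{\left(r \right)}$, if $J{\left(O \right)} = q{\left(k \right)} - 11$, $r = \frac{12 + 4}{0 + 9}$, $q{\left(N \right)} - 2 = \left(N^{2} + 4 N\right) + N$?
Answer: $81$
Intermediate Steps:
$q{\left(N \right)} = 2 + N^{2} + 5 N$ ($q{\left(N \right)} = 2 + \left(\left(N^{2} + 4 N\right) + N\right) = 2 + \left(N^{2} + 5 N\right) = 2 + N^{2} + 5 N$)
$r = \frac{16}{9} \approx 1.7778$
$J{\left(O \right)} = -9$ ($J{\left(O \right)} = \left(2 + \left(-5\right)^{2} + 5 \left(-5\right)\right) - 11 = \left(2 + 25 - 25\right) - 11 = 2 - 11 = -9$)
$J^{2}{\left(r \right)} = \left(-9\right)^{2} = 81$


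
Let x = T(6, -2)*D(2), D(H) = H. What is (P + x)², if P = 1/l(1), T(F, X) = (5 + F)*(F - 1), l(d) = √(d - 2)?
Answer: (110 - I)² ≈ 12099.0 - 220.0*I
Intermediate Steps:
l(d) = √(-2 + d)
T(F, X) = (-1 + F)*(5 + F) (T(F, X) = (5 + F)*(-1 + F) = (-1 + F)*(5 + F))
x = 110 (x = (-5 + 6² + 4*6)*2 = (-5 + 36 + 24)*2 = 55*2 = 110)
P = -I (P = 1/(√(-2 + 1)) = 1/(√(-1)) = 1/I = -I ≈ -1.0*I)
(P + x)² = (-I + 110)² = (110 - I)²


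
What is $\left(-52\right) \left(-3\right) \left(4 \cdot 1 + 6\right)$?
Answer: $1560$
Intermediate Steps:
$\left(-52\right) \left(-3\right) \left(4 \cdot 1 + 6\right) = 156 \left(4 + 6\right) = 156 \cdot 10 = 1560$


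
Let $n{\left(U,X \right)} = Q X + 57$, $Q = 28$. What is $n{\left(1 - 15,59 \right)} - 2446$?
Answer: $-737$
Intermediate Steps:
$n{\left(U,X \right)} = 57 + 28 X$ ($n{\left(U,X \right)} = 28 X + 57 = 57 + 28 X$)
$n{\left(1 - 15,59 \right)} - 2446 = \left(57 + 28 \cdot 59\right) - 2446 = \left(57 + 1652\right) - 2446 = 1709 - 2446 = -737$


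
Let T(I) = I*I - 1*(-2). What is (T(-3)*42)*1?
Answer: 462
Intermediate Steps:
T(I) = 2 + I² (T(I) = I² + 2 = 2 + I²)
(T(-3)*42)*1 = ((2 + (-3)²)*42)*1 = ((2 + 9)*42)*1 = (11*42)*1 = 462*1 = 462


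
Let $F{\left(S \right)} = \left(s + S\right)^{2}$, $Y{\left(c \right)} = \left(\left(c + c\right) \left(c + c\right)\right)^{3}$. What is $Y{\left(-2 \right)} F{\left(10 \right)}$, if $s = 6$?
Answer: $1048576$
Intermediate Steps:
$Y{\left(c \right)} = 64 c^{6}$ ($Y{\left(c \right)} = \left(2 c 2 c\right)^{3} = \left(4 c^{2}\right)^{3} = 64 c^{6}$)
$F{\left(S \right)} = \left(6 + S\right)^{2}$
$Y{\left(-2 \right)} F{\left(10 \right)} = 64 \left(-2\right)^{6} \left(6 + 10\right)^{2} = 64 \cdot 64 \cdot 16^{2} = 4096 \cdot 256 = 1048576$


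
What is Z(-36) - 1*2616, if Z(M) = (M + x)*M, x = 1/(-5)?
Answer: -6564/5 ≈ -1312.8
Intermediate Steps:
x = -⅕ ≈ -0.20000
Z(M) = M*(-⅕ + M) (Z(M) = (M - ⅕)*M = (-⅕ + M)*M = M*(-⅕ + M))
Z(-36) - 1*2616 = -36*(-⅕ - 36) - 1*2616 = -36*(-181/5) - 2616 = 6516/5 - 2616 = -6564/5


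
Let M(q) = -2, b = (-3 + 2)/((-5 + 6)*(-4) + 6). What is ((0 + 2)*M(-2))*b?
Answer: 2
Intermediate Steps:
b = -1/2 (b = -1/(1*(-4) + 6) = -1/(-4 + 6) = -1/2 ≈ -0.50000)
((0 + 2)*M(-2))*b = ((0 + 2)*(-2))*(-1/2) = (2*(-2))*(-1/2) = -4*(-1/2) = 2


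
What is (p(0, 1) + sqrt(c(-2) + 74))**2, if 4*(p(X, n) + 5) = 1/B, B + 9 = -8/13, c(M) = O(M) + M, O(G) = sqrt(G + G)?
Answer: (2513 - 500*sqrt(2)*sqrt(36 + I))**2/250000 ≈ 11.958 + 0.81547*I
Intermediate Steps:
O(G) = sqrt(2)*sqrt(G) (O(G) = sqrt(2*G) = sqrt(2)*sqrt(G))
c(M) = M + sqrt(2)*sqrt(M) (c(M) = sqrt(2)*sqrt(M) + M = M + sqrt(2)*sqrt(M))
B = -125/13 (B = -9 - 8/13 = -125/13 ≈ -9.6154)
p(X, n) = -2513/500 (p(X, n) = -5 + 1/(4*(-125/13)) = -5 + (1/4)*(-13/125) = -5 - 13/500 = -2513/500)
(p(0, 1) + sqrt(c(-2) + 74))**2 = (-2513/500 + sqrt((-2 + sqrt(2)*sqrt(-2)) + 74))**2 = (-2513/500 + sqrt((-2 + sqrt(2)*(I*sqrt(2))) + 74))**2 = (-2513/500 + sqrt((-2 + 2*I) + 74))**2 = (-2513/500 + sqrt(72 + 2*I))**2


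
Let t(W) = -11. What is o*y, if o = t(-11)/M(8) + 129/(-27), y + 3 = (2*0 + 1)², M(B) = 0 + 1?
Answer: 284/9 ≈ 31.556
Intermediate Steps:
M(B) = 1
y = -2 (y = -3 + (2*0 + 1)² = -3 + (0 + 1)² = -3 + 1² = -3 + 1 = -2)
o = -142/9 (o = -11/1 + 129/(-27) = -11*1 + 129*(-1/27) = -11 - 43/9 = -142/9 ≈ -15.778)
o*y = -142/9*(-2) = 284/9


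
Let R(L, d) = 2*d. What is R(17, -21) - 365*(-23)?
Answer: 8353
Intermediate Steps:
R(17, -21) - 365*(-23) = 2*(-21) - 365*(-23) = -42 + 8395 = 8353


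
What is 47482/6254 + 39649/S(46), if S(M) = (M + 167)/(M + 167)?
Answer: 124006164/3127 ≈ 39657.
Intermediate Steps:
S(M) = 1 (S(M) = (167 + M)/(167 + M) = 1)
47482/6254 + 39649/S(46) = 47482/6254 + 39649/1 = 47482*(1/6254) + 39649*1 = 23741/3127 + 39649 = 124006164/3127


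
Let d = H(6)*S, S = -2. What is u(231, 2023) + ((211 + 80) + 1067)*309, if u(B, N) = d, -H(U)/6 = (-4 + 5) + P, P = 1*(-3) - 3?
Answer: 419562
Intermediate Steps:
P = -6 (P = -3 - 3 = -6)
H(U) = 30 (H(U) = -6*((-4 + 5) - 6) = -6*(1 - 6) = -6*(-5) = 30)
d = -60 (d = 30*(-2) = -60)
u(B, N) = -60
u(231, 2023) + ((211 + 80) + 1067)*309 = -60 + ((211 + 80) + 1067)*309 = -60 + (291 + 1067)*309 = -60 + 1358*309 = -60 + 419622 = 419562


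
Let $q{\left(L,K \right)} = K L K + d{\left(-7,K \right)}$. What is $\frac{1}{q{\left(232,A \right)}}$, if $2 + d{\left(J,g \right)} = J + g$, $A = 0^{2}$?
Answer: $- \frac{1}{9} \approx -0.11111$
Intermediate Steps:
$A = 0$
$d{\left(J,g \right)} = -2 + J + g$ ($d{\left(J,g \right)} = -2 + \left(J + g\right) = -2 + J + g$)
$q{\left(L,K \right)} = -9 + K + L K^{2}$ ($q{\left(L,K \right)} = K L K - \left(9 - K\right) = L K^{2} + \left(-9 + K\right) = -9 + K + L K^{2}$)
$\frac{1}{q{\left(232,A \right)}} = \frac{1}{-9 + 0 + 232 \cdot 0^{2}} = \frac{1}{-9 + 0 + 232 \cdot 0} = \frac{1}{-9 + 0 + 0} = \frac{1}{-9} = - \frac{1}{9}$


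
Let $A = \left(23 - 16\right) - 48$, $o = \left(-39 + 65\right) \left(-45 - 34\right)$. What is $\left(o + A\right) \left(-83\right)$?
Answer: $173885$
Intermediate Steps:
$o = -2054$ ($o = 26 \left(-79\right) = -2054$)
$A = -41$ ($A = 7 - 48 = -41$)
$\left(o + A\right) \left(-83\right) = \left(-2054 - 41\right) \left(-83\right) = \left(-2095\right) \left(-83\right) = 173885$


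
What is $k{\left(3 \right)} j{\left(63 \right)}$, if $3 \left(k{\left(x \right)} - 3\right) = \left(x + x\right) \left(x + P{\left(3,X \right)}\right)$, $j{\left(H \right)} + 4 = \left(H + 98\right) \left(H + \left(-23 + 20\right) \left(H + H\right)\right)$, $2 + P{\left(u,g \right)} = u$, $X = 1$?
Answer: $-557909$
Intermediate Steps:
$P{\left(u,g \right)} = -2 + u$
$j{\left(H \right)} = -4 - 5 H \left(98 + H\right)$ ($j{\left(H \right)} = -4 + \left(H + 98\right) \left(H + \left(-23 + 20\right) \left(H + H\right)\right) = -4 + \left(98 + H\right) \left(H - 3 \cdot 2 H\right) = -4 + \left(98 + H\right) \left(H - 6 H\right) = -4 + \left(98 + H\right) \left(- 5 H\right) = -4 - 5 H \left(98 + H\right)$)
$k{\left(x \right)} = 3 + \frac{2 x \left(1 + x\right)}{3}$ ($k{\left(x \right)} = 3 + \frac{\left(x + x\right) \left(x + \left(-2 + 3\right)\right)}{3} = 3 + \frac{2 x \left(x + 1\right)}{3} = 3 + \frac{2 x \left(1 + x\right)}{3}$)
$k{\left(3 \right)} j{\left(63 \right)} = \left(3 + \frac{2}{3} \cdot 3 + \frac{2 \cdot 3^{2}}{3}\right) \left(-4 - 30870 - 5 \cdot 63^{2}\right) = \left(3 + 2 + \frac{2}{3} \cdot 9\right) \left(-4 - 30870 - 19845\right) = \left(3 + 2 + 6\right) \left(-4 - 30870 - 19845\right) = 11 \left(-50719\right) = -557909$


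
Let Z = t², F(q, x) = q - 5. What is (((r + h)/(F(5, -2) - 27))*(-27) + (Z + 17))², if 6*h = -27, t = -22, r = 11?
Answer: 1030225/4 ≈ 2.5756e+5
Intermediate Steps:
F(q, x) = -5 + q
h = -9/2 (h = (⅙)*(-27) = -9/2 ≈ -4.5000)
Z = 484 (Z = (-22)² = 484)
(((r + h)/(F(5, -2) - 27))*(-27) + (Z + 17))² = (((11 - 9/2)/((-5 + 5) - 27))*(-27) + (484 + 17))² = ((13/(2*(0 - 27)))*(-27) + 501)² = (((13/2)/(-27))*(-27) + 501)² = (((13/2)*(-1/27))*(-27) + 501)² = (-13/54*(-27) + 501)² = (13/2 + 501)² = (1015/2)² = 1030225/4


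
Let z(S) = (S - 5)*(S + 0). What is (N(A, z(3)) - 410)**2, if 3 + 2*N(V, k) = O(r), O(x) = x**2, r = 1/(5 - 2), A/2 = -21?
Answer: 13712209/81 ≈ 1.6929e+5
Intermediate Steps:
A = -42 (A = 2*(-21) = -42)
z(S) = S*(-5 + S) (z(S) = (-5 + S)*S = S*(-5 + S))
r = 1/3 ≈ 0.33333
N(V, k) = -13/9 (N(V, k) = -3/2 + (1/3)**2/2 = -3/2 + (1/2)*(1/9) = -3/2 + 1/18 = -13/9)
(N(A, z(3)) - 410)**2 = (-13/9 - 410)**2 = (-3703/9)**2 = 13712209/81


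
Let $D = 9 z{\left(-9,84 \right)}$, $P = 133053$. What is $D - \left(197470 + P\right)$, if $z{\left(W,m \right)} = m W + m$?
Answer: $-336571$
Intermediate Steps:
$z{\left(W,m \right)} = m + W m$ ($z{\left(W,m \right)} = W m + m = m + W m$)
$D = -6048$ ($D = 9 \cdot 84 \left(1 - 9\right) = 9 \cdot 84 \left(-8\right) = 9 \left(-672\right) = -6048$)
$D - \left(197470 + P\right) = -6048 - \left(197470 + 133053\right) = -6048 - 330523 = -336571$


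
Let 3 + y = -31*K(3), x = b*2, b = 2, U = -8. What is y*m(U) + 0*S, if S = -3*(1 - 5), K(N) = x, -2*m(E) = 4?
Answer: 254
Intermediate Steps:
x = 4 (x = 2*2 = 4)
m(E) = -2 (m(E) = -1/2*4 = -2)
K(N) = 4
S = 12 (S = -3*(-4) = 12)
y = -127 (y = -3 - 31*4 = -3 - 124 = -127)
y*m(U) + 0*S = -127*(-2) + 0*12 = 254 + 0 = 254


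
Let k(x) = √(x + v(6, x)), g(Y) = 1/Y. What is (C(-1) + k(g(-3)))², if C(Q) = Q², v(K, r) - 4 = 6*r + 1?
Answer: 11/3 + 4*√6/3 ≈ 6.9327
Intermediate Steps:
v(K, r) = 5 + 6*r (v(K, r) = 4 + (6*r + 1) = 4 + (1 + 6*r) = 5 + 6*r)
k(x) = √(5 + 7*x) (k(x) = √(x + (5 + 6*x)) = √(5 + 7*x))
(C(-1) + k(g(-3)))² = ((-1)² + √(5 + 7/(-3)))² = (1 + √(5 + 7*(-⅓)))² = (1 + √(5 - 7/3))² = (1 + √(8/3))² = (1 + 2*√6/3)²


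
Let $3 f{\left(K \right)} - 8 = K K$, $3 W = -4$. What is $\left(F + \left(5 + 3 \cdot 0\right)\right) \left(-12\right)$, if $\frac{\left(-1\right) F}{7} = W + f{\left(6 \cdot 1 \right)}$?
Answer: $1060$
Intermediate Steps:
$W = - \frac{4}{3}$ ($W = \frac{1}{3} \left(-4\right) = - \frac{4}{3} \approx -1.3333$)
$f{\left(K \right)} = \frac{8}{3} + \frac{K^{2}}{3}$ ($f{\left(K \right)} = \frac{8}{3} + \frac{K K}{3} = \frac{8}{3} + \frac{K^{2}}{3}$)
$F = - \frac{280}{3}$ ($F = - 7 \left(- \frac{4}{3} + \left(\frac{8}{3} + \frac{\left(6 \cdot 1\right)^{2}}{3}\right)\right) = - 7 \left(- \frac{4}{3} + \left(\frac{8}{3} + \frac{6^{2}}{3}\right)\right) = - 7 \left(- \frac{4}{3} + \left(\frac{8}{3} + \frac{1}{3} \cdot 36\right)\right) = - 7 \left(- \frac{4}{3} + \left(\frac{8}{3} + 12\right)\right) = - 7 \left(- \frac{4}{3} + \frac{44}{3}\right) = \left(-7\right) \frac{40}{3} = - \frac{280}{3} \approx -93.333$)
$\left(F + \left(5 + 3 \cdot 0\right)\right) \left(-12\right) = \left(- \frac{280}{3} + \left(5 + 3 \cdot 0\right)\right) \left(-12\right) = \left(- \frac{280}{3} + \left(5 + 0\right)\right) \left(-12\right) = \left(- \frac{280}{3} + 5\right) \left(-12\right) = \left(- \frac{265}{3}\right) \left(-12\right) = 1060$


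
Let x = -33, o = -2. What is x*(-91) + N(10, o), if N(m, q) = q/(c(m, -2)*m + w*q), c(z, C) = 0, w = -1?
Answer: 3002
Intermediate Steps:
N(m, q) = -1 (N(m, q) = q/(0*m - q) = q/(0 - q) = q/((-q)) = q*(-1/q) = -1)
x*(-91) + N(10, o) = -33*(-91) - 1 = 3003 - 1 = 3002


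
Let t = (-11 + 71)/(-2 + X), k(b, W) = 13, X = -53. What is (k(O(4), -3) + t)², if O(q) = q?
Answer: 17161/121 ≈ 141.83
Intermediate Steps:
t = -12/11 (t = (-11 + 71)/(-2 - 53) = 60/(-55) = 60*(-1/55) = -12/11 ≈ -1.0909)
(k(O(4), -3) + t)² = (13 - 12/11)² = (131/11)² = 17161/121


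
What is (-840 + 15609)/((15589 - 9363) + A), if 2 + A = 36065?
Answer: 14769/42289 ≈ 0.34924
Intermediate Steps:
A = 36063 (A = -2 + 36065 = 36063)
(-840 + 15609)/((15589 - 9363) + A) = (-840 + 15609)/((15589 - 9363) + 36063) = 14769/(6226 + 36063) = 14769/42289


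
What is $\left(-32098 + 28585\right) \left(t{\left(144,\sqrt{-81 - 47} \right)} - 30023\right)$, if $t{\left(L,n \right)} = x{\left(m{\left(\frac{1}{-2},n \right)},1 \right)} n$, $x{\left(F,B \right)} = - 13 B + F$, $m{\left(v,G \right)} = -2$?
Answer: $105470799 + 421560 i \sqrt{2} \approx 1.0547 \cdot 10^{8} + 5.9618 \cdot 10^{5} i$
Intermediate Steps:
$x{\left(F,B \right)} = F - 13 B$
$t{\left(L,n \right)} = - 15 n$ ($t{\left(L,n \right)} = \left(-2 - 13\right) n = - 15 n$)
$\left(-32098 + 28585\right) \left(t{\left(144,\sqrt{-81 - 47} \right)} - 30023\right) = \left(-32098 + 28585\right) \left(- 15 \sqrt{-81 - 47} - 30023\right) = - 3513 \left(- 15 \sqrt{-128} - 30023\right) = - 3513 \left(- 15 \cdot 8 i \sqrt{2} - 30023\right) = - 3513 \left(- 120 i \sqrt{2} - 30023\right) = - 3513 \left(-30023 - 120 i \sqrt{2}\right) = 105470799 + 421560 i \sqrt{2}$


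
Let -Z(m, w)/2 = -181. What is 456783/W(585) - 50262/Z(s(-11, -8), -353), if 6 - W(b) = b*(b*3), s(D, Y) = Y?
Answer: -8627965454/61942363 ≈ -139.29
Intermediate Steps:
W(b) = 6 - 3*b² (W(b) = 6 - b*b*3 = 6 - b*3*b = 6 - 3*b²)
Z(m, w) = 362 (Z(m, w) = -2*(-181) = 362)
456783/W(585) - 50262/Z(s(-11, -8), -353) = 456783/(6 - 3*585²) - 50262/362 = 456783/(6 - 3*342225) - 50262*1/362 = 456783/(6 - 1026675) - 25131/181 = 456783/(-1026669) - 25131/181 = 456783*(-1/1026669) - 25131/181 = -152261/342223 - 25131/181 = -8627965454/61942363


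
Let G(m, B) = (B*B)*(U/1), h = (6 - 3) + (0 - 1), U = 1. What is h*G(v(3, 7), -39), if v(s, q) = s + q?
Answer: 3042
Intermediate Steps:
v(s, q) = q + s
h = 2 (h = 3 - 1 = 2)
G(m, B) = B² (G(m, B) = (B*B)*(1/1) = B²*(1*1) = B²*1 = B²)
h*G(v(3, 7), -39) = 2*(-39)² = 2*1521 = 3042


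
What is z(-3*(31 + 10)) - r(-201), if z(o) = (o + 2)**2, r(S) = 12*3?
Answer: 14605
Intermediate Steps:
r(S) = 36
z(o) = (2 + o)**2
z(-3*(31 + 10)) - r(-201) = (2 - 3*(31 + 10))**2 - 1*36 = (2 - 3*41)**2 - 36 = (2 - 123)**2 - 36 = (-121)**2 - 36 = 14641 - 36 = 14605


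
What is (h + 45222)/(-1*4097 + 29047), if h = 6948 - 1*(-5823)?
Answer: 57993/24950 ≈ 2.3244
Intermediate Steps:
h = 12771 (h = 6948 + 5823 = 12771)
(h + 45222)/(-1*4097 + 29047) = (12771 + 45222)/(-1*4097 + 29047) = 57993/(-4097 + 29047) = 57993/24950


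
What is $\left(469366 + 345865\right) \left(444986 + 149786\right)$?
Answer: $484876572332$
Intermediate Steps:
$\left(469366 + 345865\right) \left(444986 + 149786\right) = 815231 \cdot 594772 = 484876572332$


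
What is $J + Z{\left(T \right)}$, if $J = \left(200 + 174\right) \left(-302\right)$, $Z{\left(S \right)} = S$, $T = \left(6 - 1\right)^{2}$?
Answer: $-112923$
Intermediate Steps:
$T = 25$ ($T = \left(6 + \left(-1 + 0\right)\right)^{2} = \left(6 - 1\right)^{2} = 5^{2} = 25$)
$J = -112948$ ($J = 374 \left(-302\right) = -112948$)
$J + Z{\left(T \right)} = -112948 + 25 = -112923$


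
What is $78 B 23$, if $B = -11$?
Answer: $-19734$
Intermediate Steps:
$78 B 23 = 78 \left(-11\right) 23 = \left(-858\right) 23 = -19734$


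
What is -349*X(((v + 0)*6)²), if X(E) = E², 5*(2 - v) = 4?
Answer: -586185984/625 ≈ -9.3790e+5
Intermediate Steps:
v = 6/5 (v = 2 - ⅕*4 = 2 - ⅘ = 6/5 ≈ 1.2000)
-349*X(((v + 0)*6)²) = -349*1296*(6/5 + 0)⁴ = -349*(((6/5)*6)²)² = -349*((36/5)²)² = -349*(1296/25)² = -349*1679616/625 = -586185984/625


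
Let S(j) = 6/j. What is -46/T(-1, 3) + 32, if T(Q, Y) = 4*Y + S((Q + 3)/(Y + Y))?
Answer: 457/15 ≈ 30.467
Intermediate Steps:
T(Q, Y) = 4*Y + 12*Y/(3 + Q) (T(Q, Y) = 4*Y + 6/(((Q + 3)/(Y + Y))) = 4*Y + 6/(((3 + Q)/((2*Y)))) = 4*Y + 6/(((3 + Q)*(1/(2*Y)))) = 4*Y + 6/(((3 + Q)/(2*Y))) = 4*Y + 6*(2*Y/(3 + Q)) = 4*Y + 12*Y/(3 + Q))
-46/T(-1, 3) + 32 = -46/(4*3*(6 - 1)/(3 - 1)) + 32 = -46/(4*3*5/2) + 32 = -46/(4*3*(½)*5) + 32 = -46/30 + 32 = -2*23/30 + 32 = -23/15 + 32 = 457/15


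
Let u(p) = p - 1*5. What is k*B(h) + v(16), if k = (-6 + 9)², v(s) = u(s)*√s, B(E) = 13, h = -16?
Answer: 161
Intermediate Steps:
u(p) = -5 + p (u(p) = p - 5 = -5 + p)
v(s) = √s*(-5 + s) (v(s) = (-5 + s)*√s = √s*(-5 + s))
k = 9 (k = 3² = 9)
k*B(h) + v(16) = 9*13 + √16*(-5 + 16) = 117 + 4*11 = 117 + 44 = 161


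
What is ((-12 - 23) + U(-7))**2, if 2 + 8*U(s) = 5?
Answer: 76729/64 ≈ 1198.9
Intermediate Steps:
U(s) = 3/8 (U(s) = -1/4 + (1/8)*5 = -1/4 + 5/8 = 3/8)
((-12 - 23) + U(-7))**2 = ((-12 - 23) + 3/8)**2 = (-35 + 3/8)**2 = (-277/8)**2 = 76729/64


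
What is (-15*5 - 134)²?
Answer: 43681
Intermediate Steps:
(-15*5 - 134)² = (-75 - 134)² = (-209)² = 43681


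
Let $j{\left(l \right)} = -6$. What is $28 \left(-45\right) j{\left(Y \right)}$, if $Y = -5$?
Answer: $7560$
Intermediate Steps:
$28 \left(-45\right) j{\left(Y \right)} = 28 \left(-45\right) \left(-6\right) = \left(-1260\right) \left(-6\right) = 7560$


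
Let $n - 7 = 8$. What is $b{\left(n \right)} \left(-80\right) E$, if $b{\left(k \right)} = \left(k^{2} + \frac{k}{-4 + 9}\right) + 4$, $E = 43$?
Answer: $-798080$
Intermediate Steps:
$n = 15$ ($n = 7 + 8 = 15$)
$b{\left(k \right)} = 4 + k^{2} + \frac{k}{5}$ ($b{\left(k \right)} = \left(k^{2} + \frac{k}{5}\right) + 4 = 4 + k^{2} + \frac{k}{5}$)
$b{\left(n \right)} \left(-80\right) E = \left(4 + 15^{2} + \frac{1}{5} \cdot 15\right) \left(-80\right) 43 = \left(4 + 225 + 3\right) \left(-80\right) 43 = 232 \left(-80\right) 43 = \left(-18560\right) 43 = -798080$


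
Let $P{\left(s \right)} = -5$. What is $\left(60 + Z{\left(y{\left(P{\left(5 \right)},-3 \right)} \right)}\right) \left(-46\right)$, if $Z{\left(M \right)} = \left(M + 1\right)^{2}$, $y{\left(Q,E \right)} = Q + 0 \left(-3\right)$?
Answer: $-3496$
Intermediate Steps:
$y{\left(Q,E \right)} = Q$ ($y{\left(Q,E \right)} = Q + 0 = Q$)
$Z{\left(M \right)} = \left(1 + M\right)^{2}$
$\left(60 + Z{\left(y{\left(P{\left(5 \right)},-3 \right)} \right)}\right) \left(-46\right) = \left(60 + \left(1 - 5\right)^{2}\right) \left(-46\right) = \left(60 + \left(-4\right)^{2}\right) \left(-46\right) = \left(60 + 16\right) \left(-46\right) = 76 \left(-46\right) = -3496$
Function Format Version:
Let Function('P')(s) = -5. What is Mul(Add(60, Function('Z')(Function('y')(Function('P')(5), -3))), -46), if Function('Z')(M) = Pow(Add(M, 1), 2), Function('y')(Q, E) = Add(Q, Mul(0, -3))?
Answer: -3496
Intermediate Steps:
Function('y')(Q, E) = Q (Function('y')(Q, E) = Add(Q, 0) = Q)
Function('Z')(M) = Pow(Add(1, M), 2)
Mul(Add(60, Function('Z')(Function('y')(Function('P')(5), -3))), -46) = Mul(Add(60, Pow(Add(1, -5), 2)), -46) = Mul(Add(60, Pow(-4, 2)), -46) = Mul(Add(60, 16), -46) = Mul(76, -46) = -3496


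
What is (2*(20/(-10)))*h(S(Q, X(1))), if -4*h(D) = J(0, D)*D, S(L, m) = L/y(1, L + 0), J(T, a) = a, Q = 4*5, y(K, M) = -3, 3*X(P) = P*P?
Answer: 400/9 ≈ 44.444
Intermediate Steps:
X(P) = P²/3 (X(P) = (P*P)/3 = P²/3)
Q = 20
S(L, m) = -L/3 (S(L, m) = L/(-3) = L*(-⅓) = -L/3)
h(D) = -D²/4 (h(D) = -D*D/4 = -D²/4)
(2*(20/(-10)))*h(S(Q, X(1))) = (2*(20/(-10)))*(-(-⅓*20)²/4) = (2*(20*(-⅒)))*(-(-20/3)²/4) = (2*(-2))*(-¼*400/9) = -4*(-100/9) = 400/9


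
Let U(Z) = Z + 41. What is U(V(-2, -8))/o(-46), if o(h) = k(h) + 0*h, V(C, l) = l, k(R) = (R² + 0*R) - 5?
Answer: 33/2111 ≈ 0.015632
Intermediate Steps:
k(R) = -5 + R² (k(R) = (R² + 0) - 5 = R² - 5 = -5 + R²)
U(Z) = 41 + Z
o(h) = -5 + h² (o(h) = (-5 + h²) + 0*h = (-5 + h²) + 0 = -5 + h²)
U(V(-2, -8))/o(-46) = (41 - 8)/(-5 + (-46)²) = 33/(-5 + 2116) = 33/2111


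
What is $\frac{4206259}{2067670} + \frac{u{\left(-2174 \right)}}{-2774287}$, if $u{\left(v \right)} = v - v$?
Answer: $\frac{4206259}{2067670} \approx 2.0343$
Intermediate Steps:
$u{\left(v \right)} = 0$
$\frac{4206259}{2067670} + \frac{u{\left(-2174 \right)}}{-2774287} = \frac{4206259}{2067670} + \frac{0}{-2774287} = 4206259 \cdot \frac{1}{2067670} + 0 \left(- \frac{1}{2774287}\right) = \frac{4206259}{2067670} + 0 = \frac{4206259}{2067670}$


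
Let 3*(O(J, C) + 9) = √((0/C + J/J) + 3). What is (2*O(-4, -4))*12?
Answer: -200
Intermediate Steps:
O(J, C) = -25/3 (O(J, C) = -9 + √((0/C + J/J) + 3)/3 = -9 + √((0 + 1) + 3)/3 = -9 + √(1 + 3)/3 = -9 + √4/3 = -9 + (⅓)*2 = -9 + ⅔ = -25/3)
(2*O(-4, -4))*12 = (2*(-25/3))*12 = -50/3*12 = -200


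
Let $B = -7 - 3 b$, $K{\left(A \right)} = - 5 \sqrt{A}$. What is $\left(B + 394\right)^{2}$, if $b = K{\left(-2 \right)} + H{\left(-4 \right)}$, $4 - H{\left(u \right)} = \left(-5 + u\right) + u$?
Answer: $112446 + 10080 i \sqrt{2} \approx 1.1245 \cdot 10^{5} + 14255.0 i$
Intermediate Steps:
$H{\left(u \right)} = 9 - 2 u$ ($H{\left(u \right)} = 4 - \left(\left(-5 + u\right) + u\right) = 4 - \left(-5 + 2 u\right) = 9 - 2 u$)
$b = 17 - 5 i \sqrt{2}$ ($b = - 5 \sqrt{-2} + \left(9 - -8\right) = - 5 i \sqrt{2} + \left(9 + 8\right) = - 5 i \sqrt{2} + 17 = 17 - 5 i \sqrt{2} \approx 17.0 - 7.0711 i$)
$B = -58 + 15 i \sqrt{2}$ ($B = -7 - 3 \left(17 - 5 i \sqrt{2}\right) = -7 - \left(51 - 15 i \sqrt{2}\right) = -58 + 15 i \sqrt{2} \approx -58.0 + 21.213 i$)
$\left(B + 394\right)^{2} = \left(\left(-58 + 15 i \sqrt{2}\right) + 394\right)^{2} = \left(336 + 15 i \sqrt{2}\right)^{2}$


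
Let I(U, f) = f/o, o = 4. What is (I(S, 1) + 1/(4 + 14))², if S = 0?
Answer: 121/1296 ≈ 0.093364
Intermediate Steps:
I(U, f) = f/4
(I(S, 1) + 1/(4 + 14))² = ((¼)*1 + 1/(4 + 14))² = (¼ + 1/18)² = (11/36)² = 121/1296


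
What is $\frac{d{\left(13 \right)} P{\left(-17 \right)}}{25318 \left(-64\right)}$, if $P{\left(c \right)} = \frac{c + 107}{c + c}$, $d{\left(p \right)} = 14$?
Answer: $\frac{315}{13772992} \approx 2.2871 \cdot 10^{-5}$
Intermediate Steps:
$P{\left(c \right)} = \frac{107 + c}{2 c}$
$\frac{d{\left(13 \right)} P{\left(-17 \right)}}{25318 \left(-64\right)} = \frac{14 \frac{107 - 17}{2 \left(-17\right)}}{25318 \left(-64\right)} = \frac{14 \cdot \frac{1}{2} \left(- \frac{1}{17}\right) 90}{-1620352} = 14 \left(- \frac{45}{17}\right) \left(- \frac{1}{1620352}\right) = \left(- \frac{630}{17}\right) \left(- \frac{1}{1620352}\right) = \frac{315}{13772992}$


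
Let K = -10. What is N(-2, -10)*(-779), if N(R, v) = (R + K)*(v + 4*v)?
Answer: -467400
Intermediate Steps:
N(R, v) = 5*v*(-10 + R) (N(R, v) = (R - 10)*(v + 4*v) = (-10 + R)*(5*v) = 5*v*(-10 + R))
N(-2, -10)*(-779) = (5*(-10)*(-10 - 2))*(-779) = (5*(-10)*(-12))*(-779) = 600*(-779) = -467400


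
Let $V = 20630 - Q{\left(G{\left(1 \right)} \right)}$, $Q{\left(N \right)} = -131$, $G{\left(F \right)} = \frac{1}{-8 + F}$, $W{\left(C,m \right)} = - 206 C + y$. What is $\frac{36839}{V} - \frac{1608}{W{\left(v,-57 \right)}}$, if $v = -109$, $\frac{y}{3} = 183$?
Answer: $\frac{814023829}{477565283} \approx 1.7045$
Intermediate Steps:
$y = 549$ ($y = 3 \cdot 183 = 549$)
$W{\left(C,m \right)} = 549 - 206 C$ ($W{\left(C,m \right)} = - 206 C + 549 = 549 - 206 C$)
$V = 20761$ ($V = 20630 - -131 = 20630 + 131 = 20761$)
$\frac{36839}{V} - \frac{1608}{W{\left(v,-57 \right)}} = \frac{36839}{20761} - \frac{1608}{549 - -22454} = 36839 \cdot \frac{1}{20761} - \frac{1608}{549 + 22454} = \frac{36839}{20761} - \frac{1608}{23003} = \frac{814023829}{477565283}$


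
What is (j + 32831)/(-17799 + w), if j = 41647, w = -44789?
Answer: -37239/31294 ≈ -1.1900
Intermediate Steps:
(j + 32831)/(-17799 + w) = (41647 + 32831)/(-17799 - 44789) = 74478/(-62588) = 74478*(-1/62588) = -37239/31294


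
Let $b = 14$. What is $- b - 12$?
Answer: $-26$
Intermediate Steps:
$- b - 12 = \left(-1\right) 14 - 12 = -14 - 12 = -26$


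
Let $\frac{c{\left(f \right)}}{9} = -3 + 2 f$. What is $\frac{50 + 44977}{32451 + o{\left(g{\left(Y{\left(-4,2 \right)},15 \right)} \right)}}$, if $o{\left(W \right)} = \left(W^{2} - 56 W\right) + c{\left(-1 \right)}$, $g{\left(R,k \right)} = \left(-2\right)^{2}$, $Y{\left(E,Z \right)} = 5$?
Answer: $\frac{45027}{32198} \approx 1.3984$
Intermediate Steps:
$c{\left(f \right)} = -27 + 18 f$ ($c{\left(f \right)} = 9 \left(-3 + 2 f\right) = -27 + 18 f$)
$g{\left(R,k \right)} = 4$
$o{\left(W \right)} = -45 + W^{2} - 56 W$ ($o{\left(W \right)} = \left(W^{2} - 56 W\right) + \left(-27 + 18 \left(-1\right)\right) = \left(W^{2} - 56 W\right) - 45 = -45 + W^{2} - 56 W$)
$\frac{50 + 44977}{32451 + o{\left(g{\left(Y{\left(-4,2 \right)},15 \right)} \right)}} = \frac{50 + 44977}{32451 - \left(269 - 16\right)} = \frac{45027}{32451 - 253} = \frac{45027}{32198}$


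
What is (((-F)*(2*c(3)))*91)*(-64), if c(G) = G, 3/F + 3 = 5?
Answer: 52416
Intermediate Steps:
F = 3/2 (F = 3/(-3 + 5) = 3/2 ≈ 1.5000)
(((-F)*(2*c(3)))*91)*(-64) = (((-1*3/2)*(2*3))*91)*(-64) = (-3/2*6*91)*(-64) = -9*91*(-64) = -819*(-64) = 52416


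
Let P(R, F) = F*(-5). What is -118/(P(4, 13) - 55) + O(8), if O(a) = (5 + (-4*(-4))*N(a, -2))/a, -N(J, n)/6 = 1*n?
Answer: 3073/120 ≈ 25.608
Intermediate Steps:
P(R, F) = -5*F
N(J, n) = -6*n
O(a) = 197/a (O(a) = (5 + (-4*(-4))*(-6*(-2)))/a = (5 + 16*12)/a = (5 + 192)/a = 197/a)
-118/(P(4, 13) - 55) + O(8) = -118/(-5*13 - 55) + 197/8 = -118/(-65 - 55) + 197*(1/8) = -118/(-120) + 197/8 = -1/120*(-118) + 197/8 = 59/60 + 197/8 = 3073/120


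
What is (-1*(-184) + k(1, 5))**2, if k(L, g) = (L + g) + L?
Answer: 36481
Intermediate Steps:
k(L, g) = g + 2*L
(-1*(-184) + k(1, 5))**2 = (-1*(-184) + (5 + 2*1))**2 = (184 + (5 + 2))**2 = (184 + 7)**2 = 191**2 = 36481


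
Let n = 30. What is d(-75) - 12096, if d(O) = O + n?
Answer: -12141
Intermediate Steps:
d(O) = 30 + O (d(O) = O + 30 = 30 + O)
d(-75) - 12096 = (30 - 75) - 12096 = -45 - 12096 = -12141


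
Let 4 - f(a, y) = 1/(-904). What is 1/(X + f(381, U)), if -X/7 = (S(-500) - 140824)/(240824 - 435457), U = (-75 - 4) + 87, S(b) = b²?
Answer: 175948232/1394853289 ≈ 0.12614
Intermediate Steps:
U = 8 (U = -79 + 87 = 8)
X = 764232/194633 (X = -7*((-500)² - 140824)/(240824 - 435457) = -7*(250000 - 140824)/(-194633) = -764232*(-1)/194633 = -7*(-109176/194633) = 764232/194633 ≈ 3.9265)
f(a, y) = 3617/904 (f(a, y) = 4 - 1/(-904) = 4 - 1*(-1/904) = 4 + 1/904 = 3617/904)
1/(X + f(381, U)) = 1/(764232/194633 + 3617/904) = 1/(1394853289/175948232) = 175948232/1394853289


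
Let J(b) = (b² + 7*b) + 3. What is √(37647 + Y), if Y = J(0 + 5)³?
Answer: 3*√31966 ≈ 536.37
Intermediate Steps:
J(b) = 3 + b² + 7*b
Y = 250047 (Y = (3 + (0 + 5)² + 7*(0 + 5))³ = (3 + 5² + 7*5)³ = (3 + 25 + 35)³ = 63³ = 250047)
√(37647 + Y) = √(37647 + 250047) = √287694 = 3*√31966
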